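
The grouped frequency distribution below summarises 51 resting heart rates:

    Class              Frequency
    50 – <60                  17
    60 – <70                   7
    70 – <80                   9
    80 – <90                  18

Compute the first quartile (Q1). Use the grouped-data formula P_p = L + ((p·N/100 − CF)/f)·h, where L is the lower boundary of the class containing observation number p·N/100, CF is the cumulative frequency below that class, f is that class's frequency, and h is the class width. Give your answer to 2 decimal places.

N = 51; target position k = 25/100 · 51 = 12.75.
Cumulative frequencies: 17, 24, 33, 51.
Observation 12.75 falls in the class 50 – <60.
L = 50, CF = 0, f = 17, h = 10.
P25 = 50 + ((12.75 − 0)/17)·10 = 50 + 7.5 = 57.5.

57.50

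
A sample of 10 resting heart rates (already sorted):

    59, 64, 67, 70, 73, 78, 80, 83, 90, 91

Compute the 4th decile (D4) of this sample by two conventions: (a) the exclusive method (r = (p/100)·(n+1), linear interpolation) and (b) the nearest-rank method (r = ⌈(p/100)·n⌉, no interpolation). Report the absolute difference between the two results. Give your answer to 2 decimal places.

1.20

n = 10.
(a) r = 4.4; between ranks 4 (70) and 5 (73): 71.2.
(b) the nearest-rank method: rank 4 → 70.
|71.2 − 70| = 1.2.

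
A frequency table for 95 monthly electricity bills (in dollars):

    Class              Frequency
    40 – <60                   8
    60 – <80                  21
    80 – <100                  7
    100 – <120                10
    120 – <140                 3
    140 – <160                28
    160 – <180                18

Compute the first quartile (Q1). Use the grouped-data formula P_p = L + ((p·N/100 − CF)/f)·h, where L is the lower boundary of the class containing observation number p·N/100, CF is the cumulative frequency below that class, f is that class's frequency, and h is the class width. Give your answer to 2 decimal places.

75.00

N = 95; target position k = 25/100 · 95 = 23.75.
Cumulative frequencies: 8, 29, 36, 46, 49, 77, 95.
Observation 23.75 falls in the class 60 – <80.
L = 60, CF = 8, f = 21, h = 20.
P25 = 60 + ((23.75 − 8)/21)·20 = 60 + 15 = 75.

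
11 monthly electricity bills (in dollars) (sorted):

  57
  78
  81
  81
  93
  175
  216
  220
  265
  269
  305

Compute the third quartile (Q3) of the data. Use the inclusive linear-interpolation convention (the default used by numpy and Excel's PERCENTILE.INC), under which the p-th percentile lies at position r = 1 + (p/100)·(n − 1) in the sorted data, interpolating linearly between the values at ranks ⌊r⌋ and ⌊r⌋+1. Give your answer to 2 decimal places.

242.50

n = 11.
r = 1 + (75/100)·(11 − 1) = 1 + 7.5 = 8.5.
Rank 8 is 220 and rank 9 is 265.
Interpolate: 220 + 0.5·(265 − 220) = 220 + 0.5·45 = 242.5.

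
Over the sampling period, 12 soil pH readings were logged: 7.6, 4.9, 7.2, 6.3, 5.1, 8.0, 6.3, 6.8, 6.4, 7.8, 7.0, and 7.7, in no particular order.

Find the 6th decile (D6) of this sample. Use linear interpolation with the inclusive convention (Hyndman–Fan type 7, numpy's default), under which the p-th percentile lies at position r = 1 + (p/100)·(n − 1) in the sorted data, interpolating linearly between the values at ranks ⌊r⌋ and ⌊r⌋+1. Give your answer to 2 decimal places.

7.12

Sorted: 4.9, 5.1, 6.3, 6.3, 6.4, 6.8, 7.0, 7.2, 7.6, 7.7, 7.8, 8.0.
n = 12.
r = 1 + (60/100)·(12 − 1) = 1 + 6.6 = 7.6.
Rank 7 is 7.0 and rank 8 is 7.2.
Interpolate: 7.0 + 0.6·(7.2 − 7.0) = 7.0 + 0.6·0.2 = 7.12.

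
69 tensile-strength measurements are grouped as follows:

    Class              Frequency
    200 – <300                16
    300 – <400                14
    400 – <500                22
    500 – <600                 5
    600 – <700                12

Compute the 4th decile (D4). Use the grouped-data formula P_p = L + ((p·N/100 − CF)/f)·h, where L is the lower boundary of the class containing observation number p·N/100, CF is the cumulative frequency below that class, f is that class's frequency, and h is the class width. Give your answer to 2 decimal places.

382.86

N = 69; target position k = 40/100 · 69 = 27.6.
Cumulative frequencies: 16, 30, 52, 57, 69.
Observation 27.6 falls in the class 300 – <400.
L = 300, CF = 16, f = 14, h = 100.
P40 = 300 + ((27.6 − 16)/14)·100 = 300 + 82.8571 = 382.857.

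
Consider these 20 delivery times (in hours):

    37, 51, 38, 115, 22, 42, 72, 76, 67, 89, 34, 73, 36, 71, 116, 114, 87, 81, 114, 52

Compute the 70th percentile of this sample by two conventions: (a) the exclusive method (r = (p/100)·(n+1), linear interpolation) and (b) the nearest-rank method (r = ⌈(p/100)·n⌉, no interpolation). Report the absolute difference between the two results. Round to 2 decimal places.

4.20

Sorted: 22, 34, 36, 37, 38, 42, 51, 52, 67, 71, 72, 73, 76, 81, 87, 89, 114, 114, 115, 116.
n = 20.
(a) r = 14.7; between ranks 14 (81) and 15 (87): 85.2.
(b) the nearest-rank method: rank 14 → 81.
|85.2 − 81| = 4.2.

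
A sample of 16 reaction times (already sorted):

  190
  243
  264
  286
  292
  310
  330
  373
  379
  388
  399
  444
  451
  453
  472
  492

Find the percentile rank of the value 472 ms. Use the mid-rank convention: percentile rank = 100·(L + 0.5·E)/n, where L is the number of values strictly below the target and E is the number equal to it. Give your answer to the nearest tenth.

Count below 472: L = 14; count equal: E = 1; n = 16.
Percentile rank = 100·(14 + 0.5·1)/16 = 100·14.5/16 = 90.62.

90.6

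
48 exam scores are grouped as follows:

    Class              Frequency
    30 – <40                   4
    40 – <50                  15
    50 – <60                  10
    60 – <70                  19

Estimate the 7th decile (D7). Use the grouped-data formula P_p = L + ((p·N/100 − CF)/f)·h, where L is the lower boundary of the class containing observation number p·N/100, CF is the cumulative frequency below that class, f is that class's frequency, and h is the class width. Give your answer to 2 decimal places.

N = 48; target position k = 70/100 · 48 = 33.6.
Cumulative frequencies: 4, 19, 29, 48.
Observation 33.6 falls in the class 60 – <70.
L = 60, CF = 29, f = 19, h = 10.
P70 = 60 + ((33.6 − 29)/19)·10 = 60 + 2.42105 = 62.4211.

62.42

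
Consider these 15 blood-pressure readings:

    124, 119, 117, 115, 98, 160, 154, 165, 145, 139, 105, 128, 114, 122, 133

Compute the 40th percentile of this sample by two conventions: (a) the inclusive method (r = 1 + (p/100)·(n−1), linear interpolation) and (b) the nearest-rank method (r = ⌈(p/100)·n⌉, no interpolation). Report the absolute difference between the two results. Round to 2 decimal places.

1.80

Sorted: 98, 105, 114, 115, 117, 119, 122, 124, 128, 133, 139, 145, 154, 160, 165.
n = 15.
(a) r = 6.6; between ranks 6 (119) and 7 (122): 120.8.
(b) the nearest-rank method: rank 6 → 119.
|120.8 − 119| = 1.8.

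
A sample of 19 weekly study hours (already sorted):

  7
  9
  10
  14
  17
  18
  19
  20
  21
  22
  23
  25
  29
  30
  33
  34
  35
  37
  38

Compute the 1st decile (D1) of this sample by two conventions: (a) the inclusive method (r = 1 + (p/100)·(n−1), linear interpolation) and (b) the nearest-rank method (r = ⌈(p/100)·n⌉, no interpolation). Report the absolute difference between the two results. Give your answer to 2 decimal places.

n = 19.
(a) r = 2.8; between ranks 2 (9) and 3 (10): 9.8.
(b) the nearest-rank method: rank 2 → 9.
|9.8 − 9| = 0.8.

0.80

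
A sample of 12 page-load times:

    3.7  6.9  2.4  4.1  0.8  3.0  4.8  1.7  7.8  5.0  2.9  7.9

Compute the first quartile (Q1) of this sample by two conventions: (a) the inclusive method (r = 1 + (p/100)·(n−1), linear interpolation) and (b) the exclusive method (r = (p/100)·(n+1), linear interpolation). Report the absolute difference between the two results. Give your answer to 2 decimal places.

0.25

Sorted: 0.8, 1.7, 2.4, 2.9, 3.0, 3.7, 4.1, 4.8, 5.0, 6.9, 7.8, 7.9.
n = 12.
(a) r = 3.75; between ranks 3 (2.4) and 4 (2.9): 2.775.
(b) r = 3.25; between ranks 3 (2.4) and 4 (2.9): 2.525.
|2.775 − 2.525| = 0.25.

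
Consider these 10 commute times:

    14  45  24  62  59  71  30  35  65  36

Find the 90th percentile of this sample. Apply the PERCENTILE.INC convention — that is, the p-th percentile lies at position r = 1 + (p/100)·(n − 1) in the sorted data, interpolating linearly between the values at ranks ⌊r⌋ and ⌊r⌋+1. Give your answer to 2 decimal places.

65.60

Sorted: 14, 24, 30, 35, 36, 45, 59, 62, 65, 71.
n = 10.
r = 1 + (90/100)·(10 − 1) = 1 + 8.1 = 9.1.
Rank 9 is 65 and rank 10 is 71.
Interpolate: 65 + 0.1·(71 − 65) = 65 + 0.1·6 = 65.6.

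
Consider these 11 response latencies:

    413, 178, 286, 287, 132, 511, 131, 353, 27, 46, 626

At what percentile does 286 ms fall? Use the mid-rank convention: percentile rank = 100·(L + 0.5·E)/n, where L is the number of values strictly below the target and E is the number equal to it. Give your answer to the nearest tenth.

Sorted: 27, 46, 131, 132, 178, 286, 287, 353, 413, 511, 626.
Count below 286: L = 5; count equal: E = 1; n = 11.
Percentile rank = 100·(5 + 0.5·1)/11 = 100·5.5/11 = 50.

50.0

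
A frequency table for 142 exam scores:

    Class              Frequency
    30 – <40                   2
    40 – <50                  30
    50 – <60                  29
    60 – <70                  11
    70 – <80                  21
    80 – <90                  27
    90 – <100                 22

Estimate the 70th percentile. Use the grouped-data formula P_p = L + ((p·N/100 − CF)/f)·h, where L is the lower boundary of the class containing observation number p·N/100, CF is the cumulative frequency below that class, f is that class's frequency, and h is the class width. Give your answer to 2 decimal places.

N = 142; target position k = 70/100 · 142 = 99.4.
Cumulative frequencies: 2, 32, 61, 72, 93, 120, 142.
Observation 99.4 falls in the class 80 – <90.
L = 80, CF = 93, f = 27, h = 10.
P70 = 80 + ((99.4 − 93)/27)·10 = 80 + 2.37037 = 82.3704.

82.37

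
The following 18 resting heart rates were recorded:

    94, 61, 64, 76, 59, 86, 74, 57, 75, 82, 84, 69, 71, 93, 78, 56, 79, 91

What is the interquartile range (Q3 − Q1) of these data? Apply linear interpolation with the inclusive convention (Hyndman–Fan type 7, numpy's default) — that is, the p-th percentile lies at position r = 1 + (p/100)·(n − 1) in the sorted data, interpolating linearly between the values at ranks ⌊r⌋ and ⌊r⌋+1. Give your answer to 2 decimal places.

Sorted: 56, 57, 59, 61, 64, 69, 71, 74, 75, 76, 78, 79, 82, 84, 86, 91, 93, 94.
n = 18.
P25: r = 5.25; ranks 5–6 are 64, 69; interpolating gives 65.25.
P75: r = 13.75; ranks 13–14 are 82, 84; interpolating gives 83.5.
Difference: 83.5 − 65.25 = 18.25.

18.25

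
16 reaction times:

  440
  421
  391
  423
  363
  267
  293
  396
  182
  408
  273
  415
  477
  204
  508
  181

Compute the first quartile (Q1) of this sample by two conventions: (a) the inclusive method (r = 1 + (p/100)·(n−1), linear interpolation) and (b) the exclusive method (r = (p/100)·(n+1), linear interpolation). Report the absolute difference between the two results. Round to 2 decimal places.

3.00

Sorted: 181, 182, 204, 267, 273, 293, 363, 391, 396, 408, 415, 421, 423, 440, 477, 508.
n = 16.
(a) r = 4.75; between ranks 4 (267) and 5 (273): 271.5.
(b) r = 4.25; between ranks 4 (267) and 5 (273): 268.5.
|271.5 − 268.5| = 3.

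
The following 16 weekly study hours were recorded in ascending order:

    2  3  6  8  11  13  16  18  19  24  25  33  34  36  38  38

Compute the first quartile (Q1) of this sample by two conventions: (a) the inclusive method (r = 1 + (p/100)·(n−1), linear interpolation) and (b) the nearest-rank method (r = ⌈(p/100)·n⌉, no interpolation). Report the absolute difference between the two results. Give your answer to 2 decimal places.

n = 16.
(a) r = 4.75; between ranks 4 (8) and 5 (11): 10.25.
(b) the nearest-rank method: rank 4 → 8.
|10.25 − 8| = 2.25.

2.25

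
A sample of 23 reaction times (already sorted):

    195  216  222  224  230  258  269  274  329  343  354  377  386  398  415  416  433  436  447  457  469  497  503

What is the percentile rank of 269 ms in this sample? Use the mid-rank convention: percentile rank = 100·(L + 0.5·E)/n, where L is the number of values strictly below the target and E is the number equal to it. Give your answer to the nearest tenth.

Count below 269: L = 6; count equal: E = 1; n = 23.
Percentile rank = 100·(6 + 0.5·1)/23 = 100·6.5/23 = 28.26.

28.3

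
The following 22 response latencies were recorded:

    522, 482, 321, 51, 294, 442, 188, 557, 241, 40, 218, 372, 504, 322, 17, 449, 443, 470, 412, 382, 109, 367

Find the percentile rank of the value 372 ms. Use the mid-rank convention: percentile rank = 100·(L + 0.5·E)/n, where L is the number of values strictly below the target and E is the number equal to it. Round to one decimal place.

Sorted: 17, 40, 51, 109, 188, 218, 241, 294, 321, 322, 367, 372, 382, 412, 442, 443, 449, 470, 482, 504, 522, 557.
Count below 372: L = 11; count equal: E = 1; n = 22.
Percentile rank = 100·(11 + 0.5·1)/22 = 100·11.5/22 = 52.27.

52.3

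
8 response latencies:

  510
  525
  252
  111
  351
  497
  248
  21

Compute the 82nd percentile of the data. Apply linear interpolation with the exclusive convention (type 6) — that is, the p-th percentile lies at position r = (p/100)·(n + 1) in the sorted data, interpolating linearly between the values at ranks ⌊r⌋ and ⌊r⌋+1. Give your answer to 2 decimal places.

515.70

Sorted: 21, 111, 248, 252, 351, 497, 510, 525.
n = 8.
r = (82/100)·(8 + 1) = 7.38.
Rank 7 is 510 and rank 8 is 525.
Interpolate: 510 + 0.38·(525 − 510) = 510 + 0.38·15 = 515.7.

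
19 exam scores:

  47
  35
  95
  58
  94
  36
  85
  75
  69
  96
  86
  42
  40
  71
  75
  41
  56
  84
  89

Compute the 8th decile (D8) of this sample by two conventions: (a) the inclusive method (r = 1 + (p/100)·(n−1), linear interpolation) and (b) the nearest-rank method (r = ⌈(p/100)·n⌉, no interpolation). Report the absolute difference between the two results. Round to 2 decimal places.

1.80

Sorted: 35, 36, 40, 41, 42, 47, 56, 58, 69, 71, 75, 75, 84, 85, 86, 89, 94, 95, 96.
n = 19.
(a) r = 15.4; between ranks 15 (86) and 16 (89): 87.2.
(b) the nearest-rank method: rank 16 → 89.
|87.2 − 89| = 1.8.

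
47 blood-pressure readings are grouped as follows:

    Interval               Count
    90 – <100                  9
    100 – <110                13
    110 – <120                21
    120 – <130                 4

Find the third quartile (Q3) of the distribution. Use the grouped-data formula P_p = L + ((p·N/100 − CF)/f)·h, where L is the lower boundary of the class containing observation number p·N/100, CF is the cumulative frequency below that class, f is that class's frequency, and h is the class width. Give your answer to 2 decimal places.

N = 47; target position k = 75/100 · 47 = 35.25.
Cumulative frequencies: 9, 22, 43, 47.
Observation 35.25 falls in the class 110 – <120.
L = 110, CF = 22, f = 21, h = 10.
P75 = 110 + ((35.25 − 22)/21)·10 = 110 + 6.30952 = 116.31.

116.31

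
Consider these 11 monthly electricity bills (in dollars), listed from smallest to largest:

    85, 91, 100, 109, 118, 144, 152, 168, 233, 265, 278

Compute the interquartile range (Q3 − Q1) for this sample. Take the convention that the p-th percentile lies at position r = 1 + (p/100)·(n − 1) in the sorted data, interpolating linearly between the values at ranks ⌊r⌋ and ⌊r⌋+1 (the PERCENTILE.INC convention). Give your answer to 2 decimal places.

96.00

n = 11.
P25: r = 3.5; ranks 3–4 are 100, 109; interpolating gives 104.5.
P75: r = 8.5; ranks 8–9 are 168, 233; interpolating gives 200.5.
Difference: 200.5 − 104.5 = 96.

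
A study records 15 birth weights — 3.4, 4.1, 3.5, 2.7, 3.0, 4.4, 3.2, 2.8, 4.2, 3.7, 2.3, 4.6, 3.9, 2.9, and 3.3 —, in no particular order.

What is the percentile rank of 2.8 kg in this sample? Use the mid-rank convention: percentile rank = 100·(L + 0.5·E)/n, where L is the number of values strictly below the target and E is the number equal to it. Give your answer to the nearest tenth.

16.7

Sorted: 2.3, 2.7, 2.8, 2.9, 3.0, 3.2, 3.3, 3.4, 3.5, 3.7, 3.9, 4.1, 4.2, 4.4, 4.6.
Count below 2.8: L = 2; count equal: E = 1; n = 15.
Percentile rank = 100·(2 + 0.5·1)/15 = 100·2.5/15 = 16.67.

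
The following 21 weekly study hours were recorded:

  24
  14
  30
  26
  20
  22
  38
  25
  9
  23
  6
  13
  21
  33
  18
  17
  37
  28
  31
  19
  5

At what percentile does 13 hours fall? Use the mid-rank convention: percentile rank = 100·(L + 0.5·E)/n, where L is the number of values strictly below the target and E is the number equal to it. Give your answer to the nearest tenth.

Sorted: 5, 6, 9, 13, 14, 17, 18, 19, 20, 21, 22, 23, 24, 25, 26, 28, 30, 31, 33, 37, 38.
Count below 13: L = 3; count equal: E = 1; n = 21.
Percentile rank = 100·(3 + 0.5·1)/21 = 100·3.5/21 = 16.67.

16.7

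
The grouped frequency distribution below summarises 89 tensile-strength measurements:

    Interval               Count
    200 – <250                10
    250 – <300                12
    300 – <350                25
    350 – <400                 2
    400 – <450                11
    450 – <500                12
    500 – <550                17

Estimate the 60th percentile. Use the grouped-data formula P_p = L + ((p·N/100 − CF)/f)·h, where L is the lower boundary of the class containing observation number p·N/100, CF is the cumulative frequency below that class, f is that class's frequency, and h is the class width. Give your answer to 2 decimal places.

420.00

N = 89; target position k = 60/100 · 89 = 53.4.
Cumulative frequencies: 10, 22, 47, 49, 60, 72, 89.
Observation 53.4 falls in the class 400 – <450.
L = 400, CF = 49, f = 11, h = 50.
P60 = 400 + ((53.4 − 49)/11)·50 = 400 + 20 = 420.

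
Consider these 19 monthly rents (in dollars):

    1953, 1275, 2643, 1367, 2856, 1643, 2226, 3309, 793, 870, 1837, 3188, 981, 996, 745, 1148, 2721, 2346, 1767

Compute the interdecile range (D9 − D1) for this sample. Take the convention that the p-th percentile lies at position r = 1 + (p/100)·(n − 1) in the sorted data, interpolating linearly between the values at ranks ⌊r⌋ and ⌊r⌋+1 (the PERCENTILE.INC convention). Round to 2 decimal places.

Sorted: 745, 793, 870, 981, 996, 1148, 1275, 1367, 1643, 1767, 1837, 1953, 2226, 2346, 2643, 2721, 2856, 3188, 3309.
n = 19.
P10: r = 2.8; ranks 2–3 are 793, 870; interpolating gives 854.6.
P90: r = 17.2; ranks 17–18 are 2856, 3188; interpolating gives 2922.4.
Difference: 2922.4 − 854.6 = 2067.8.

2067.80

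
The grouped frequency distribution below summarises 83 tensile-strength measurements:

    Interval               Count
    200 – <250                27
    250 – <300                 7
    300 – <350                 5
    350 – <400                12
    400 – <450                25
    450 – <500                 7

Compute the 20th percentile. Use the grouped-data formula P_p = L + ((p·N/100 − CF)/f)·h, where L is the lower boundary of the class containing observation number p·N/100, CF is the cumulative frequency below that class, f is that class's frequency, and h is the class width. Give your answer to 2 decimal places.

N = 83; target position k = 20/100 · 83 = 16.6.
Cumulative frequencies: 27, 34, 39, 51, 76, 83.
Observation 16.6 falls in the class 200 – <250.
L = 200, CF = 0, f = 27, h = 50.
P20 = 200 + ((16.6 − 0)/27)·50 = 200 + 30.7407 = 230.741.

230.74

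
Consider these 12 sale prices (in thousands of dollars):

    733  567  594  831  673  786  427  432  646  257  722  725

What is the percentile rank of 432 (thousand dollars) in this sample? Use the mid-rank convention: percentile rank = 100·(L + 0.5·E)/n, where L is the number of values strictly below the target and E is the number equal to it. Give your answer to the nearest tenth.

Sorted: 257, 427, 432, 567, 594, 646, 673, 722, 725, 733, 786, 831.
Count below 432: L = 2; count equal: E = 1; n = 12.
Percentile rank = 100·(2 + 0.5·1)/12 = 100·2.5/12 = 20.83.

20.8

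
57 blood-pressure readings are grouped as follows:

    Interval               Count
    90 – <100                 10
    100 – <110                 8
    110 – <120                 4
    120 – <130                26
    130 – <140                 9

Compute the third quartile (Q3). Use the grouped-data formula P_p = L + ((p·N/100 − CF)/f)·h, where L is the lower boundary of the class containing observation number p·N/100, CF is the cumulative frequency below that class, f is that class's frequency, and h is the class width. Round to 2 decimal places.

127.98

N = 57; target position k = 75/100 · 57 = 42.75.
Cumulative frequencies: 10, 18, 22, 48, 57.
Observation 42.75 falls in the class 120 – <130.
L = 120, CF = 22, f = 26, h = 10.
P75 = 120 + ((42.75 − 22)/26)·10 = 120 + 7.98077 = 127.981.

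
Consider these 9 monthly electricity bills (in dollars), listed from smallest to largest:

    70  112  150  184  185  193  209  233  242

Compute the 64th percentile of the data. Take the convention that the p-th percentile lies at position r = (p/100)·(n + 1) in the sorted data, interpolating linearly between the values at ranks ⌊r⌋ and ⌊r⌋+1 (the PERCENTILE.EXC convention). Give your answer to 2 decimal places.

n = 9.
r = (64/100)·(9 + 1) = 6.4.
Rank 6 is 193 and rank 7 is 209.
Interpolate: 193 + 0.4·(209 − 193) = 193 + 0.4·16 = 199.4.

199.40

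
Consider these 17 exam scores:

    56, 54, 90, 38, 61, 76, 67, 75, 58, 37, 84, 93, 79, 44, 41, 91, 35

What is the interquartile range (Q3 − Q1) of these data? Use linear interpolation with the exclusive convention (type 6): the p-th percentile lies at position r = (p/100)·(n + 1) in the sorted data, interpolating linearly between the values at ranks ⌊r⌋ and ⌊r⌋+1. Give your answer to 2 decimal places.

39.00

Sorted: 35, 37, 38, 41, 44, 54, 56, 58, 61, 67, 75, 76, 79, 84, 90, 91, 93.
n = 17.
P25: r = 4.5; ranks 4–5 are 41, 44; interpolating gives 42.5.
P75: r = 13.5; ranks 13–14 are 79, 84; interpolating gives 81.5.
Difference: 81.5 − 42.5 = 39.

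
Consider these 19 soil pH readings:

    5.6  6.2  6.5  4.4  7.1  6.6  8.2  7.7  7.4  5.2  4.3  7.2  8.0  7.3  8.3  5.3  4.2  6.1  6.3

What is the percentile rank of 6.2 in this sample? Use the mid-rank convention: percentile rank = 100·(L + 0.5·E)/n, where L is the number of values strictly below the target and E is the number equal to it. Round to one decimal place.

39.5

Sorted: 4.2, 4.3, 4.4, 5.2, 5.3, 5.6, 6.1, 6.2, 6.3, 6.5, 6.6, 7.1, 7.2, 7.3, 7.4, 7.7, 8.0, 8.2, 8.3.
Count below 6.2: L = 7; count equal: E = 1; n = 19.
Percentile rank = 100·(7 + 0.5·1)/19 = 100·7.5/19 = 39.47.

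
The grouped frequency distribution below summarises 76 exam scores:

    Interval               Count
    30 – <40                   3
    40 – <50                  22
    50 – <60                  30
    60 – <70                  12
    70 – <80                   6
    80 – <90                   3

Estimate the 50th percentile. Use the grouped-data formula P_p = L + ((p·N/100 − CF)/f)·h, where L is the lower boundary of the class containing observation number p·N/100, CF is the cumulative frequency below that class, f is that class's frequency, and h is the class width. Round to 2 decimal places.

54.33

N = 76; target position k = 50/100 · 76 = 38.
Cumulative frequencies: 3, 25, 55, 67, 73, 76.
Observation 38 falls in the class 50 – <60.
L = 50, CF = 25, f = 30, h = 10.
P50 = 50 + ((38 − 25)/30)·10 = 50 + 4.33333 = 54.3333.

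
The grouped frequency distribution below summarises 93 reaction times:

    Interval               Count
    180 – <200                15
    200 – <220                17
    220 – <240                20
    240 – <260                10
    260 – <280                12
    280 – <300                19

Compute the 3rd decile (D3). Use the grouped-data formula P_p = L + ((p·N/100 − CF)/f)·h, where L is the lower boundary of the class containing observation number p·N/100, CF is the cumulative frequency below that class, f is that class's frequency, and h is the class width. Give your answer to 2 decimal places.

N = 93; target position k = 30/100 · 93 = 27.9.
Cumulative frequencies: 15, 32, 52, 62, 74, 93.
Observation 27.9 falls in the class 200 – <220.
L = 200, CF = 15, f = 17, h = 20.
P30 = 200 + ((27.9 − 15)/17)·20 = 200 + 15.1765 = 215.176.

215.18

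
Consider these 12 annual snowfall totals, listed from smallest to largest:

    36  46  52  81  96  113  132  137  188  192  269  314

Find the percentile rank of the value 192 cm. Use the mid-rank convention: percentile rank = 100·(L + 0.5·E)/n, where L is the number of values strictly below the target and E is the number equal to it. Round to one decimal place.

79.2

Count below 192: L = 9; count equal: E = 1; n = 12.
Percentile rank = 100·(9 + 0.5·1)/12 = 100·9.5/12 = 79.17.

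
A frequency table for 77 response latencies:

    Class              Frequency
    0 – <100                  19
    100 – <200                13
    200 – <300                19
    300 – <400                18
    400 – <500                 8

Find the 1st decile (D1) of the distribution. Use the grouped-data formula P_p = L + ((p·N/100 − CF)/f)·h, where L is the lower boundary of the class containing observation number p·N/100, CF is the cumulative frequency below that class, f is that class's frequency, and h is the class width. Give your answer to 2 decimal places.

N = 77; target position k = 10/100 · 77 = 7.7.
Cumulative frequencies: 19, 32, 51, 69, 77.
Observation 7.7 falls in the class 0 – <100.
L = 0, CF = 0, f = 19, h = 100.
P10 = 0 + ((7.7 − 0)/19)·100 = 0 + 40.5263 = 40.5263.

40.53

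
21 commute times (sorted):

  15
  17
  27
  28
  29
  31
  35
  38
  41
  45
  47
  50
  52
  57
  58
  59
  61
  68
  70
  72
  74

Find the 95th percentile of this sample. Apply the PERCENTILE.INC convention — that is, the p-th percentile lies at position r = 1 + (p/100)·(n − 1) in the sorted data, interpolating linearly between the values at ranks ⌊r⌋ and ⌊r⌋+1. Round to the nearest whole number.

n = 21.
r = 1 + (95/100)·(21 − 1) = 1 + 19 = 20.
r is an integer, so P95 is the value at rank 20: 72.

72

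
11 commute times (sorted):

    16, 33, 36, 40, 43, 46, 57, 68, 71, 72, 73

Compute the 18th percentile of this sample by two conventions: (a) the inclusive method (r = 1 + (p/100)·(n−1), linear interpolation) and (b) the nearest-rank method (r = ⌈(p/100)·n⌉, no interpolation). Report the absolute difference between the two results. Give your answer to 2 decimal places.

2.40

n = 11.
(a) r = 2.8; between ranks 2 (33) and 3 (36): 35.4.
(b) the nearest-rank method: rank 2 → 33.
|35.4 − 33| = 2.4.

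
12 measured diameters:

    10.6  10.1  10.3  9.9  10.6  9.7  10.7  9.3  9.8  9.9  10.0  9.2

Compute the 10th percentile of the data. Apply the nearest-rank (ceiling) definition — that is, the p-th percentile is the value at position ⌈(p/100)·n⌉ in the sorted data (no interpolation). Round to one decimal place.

Sorted: 9.2, 9.3, 9.7, 9.8, 9.9, 9.9, 10.0, 10.1, 10.3, 10.6, 10.6, 10.7.
n = 12.
Position = ⌈10/100 · 12⌉ = ⌈1.2⌉ = 2.
The value at rank 2 is 9.3.

9.3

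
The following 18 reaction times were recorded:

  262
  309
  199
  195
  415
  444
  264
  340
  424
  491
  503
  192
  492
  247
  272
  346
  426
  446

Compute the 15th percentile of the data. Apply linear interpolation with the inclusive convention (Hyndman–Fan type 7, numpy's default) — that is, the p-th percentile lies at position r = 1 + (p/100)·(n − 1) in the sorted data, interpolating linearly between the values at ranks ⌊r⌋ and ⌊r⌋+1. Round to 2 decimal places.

225.40

Sorted: 192, 195, 199, 247, 262, 264, 272, 309, 340, 346, 415, 424, 426, 444, 446, 491, 492, 503.
n = 18.
r = 1 + (15/100)·(18 − 1) = 1 + 2.55 = 3.55.
Rank 3 is 199 and rank 4 is 247.
Interpolate: 199 + 0.55·(247 − 199) = 199 + 0.55·48 = 225.4.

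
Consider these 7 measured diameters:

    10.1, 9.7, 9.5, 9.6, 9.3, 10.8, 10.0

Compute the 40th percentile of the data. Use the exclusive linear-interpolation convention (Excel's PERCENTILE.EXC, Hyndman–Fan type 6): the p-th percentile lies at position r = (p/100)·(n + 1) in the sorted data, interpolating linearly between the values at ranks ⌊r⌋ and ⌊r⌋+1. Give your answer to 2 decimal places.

Sorted: 9.3, 9.5, 9.6, 9.7, 10.0, 10.1, 10.8.
n = 7.
r = (40/100)·(7 + 1) = 3.2.
Rank 3 is 9.6 and rank 4 is 9.7.
Interpolate: 9.6 + 0.2·(9.7 − 9.6) = 9.6 + 0.2·0.1 = 9.62.

9.62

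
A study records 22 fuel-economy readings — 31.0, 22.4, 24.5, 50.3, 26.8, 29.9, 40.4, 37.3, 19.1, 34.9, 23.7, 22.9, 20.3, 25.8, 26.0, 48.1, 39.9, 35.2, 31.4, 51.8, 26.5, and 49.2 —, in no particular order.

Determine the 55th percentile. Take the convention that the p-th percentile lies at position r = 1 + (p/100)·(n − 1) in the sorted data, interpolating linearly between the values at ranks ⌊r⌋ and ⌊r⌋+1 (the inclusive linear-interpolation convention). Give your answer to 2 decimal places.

Sorted: 19.1, 20.3, 22.4, 22.9, 23.7, 24.5, 25.8, 26.0, 26.5, 26.8, 29.9, 31.0, 31.4, 34.9, 35.2, 37.3, 39.9, 40.4, 48.1, 49.2, 50.3, 51.8.
n = 22.
r = 1 + (55/100)·(22 − 1) = 1 + 11.55 = 12.55.
Rank 12 is 31.0 and rank 13 is 31.4.
Interpolate: 31.0 + 0.55·(31.4 − 31.0) = 31.0 + 0.55·0.4 = 31.22.

31.22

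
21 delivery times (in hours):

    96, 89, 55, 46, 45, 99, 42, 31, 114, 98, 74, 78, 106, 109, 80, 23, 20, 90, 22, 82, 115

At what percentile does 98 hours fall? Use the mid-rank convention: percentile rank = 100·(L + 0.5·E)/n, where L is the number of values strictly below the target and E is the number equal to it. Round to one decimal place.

Sorted: 20, 22, 23, 31, 42, 45, 46, 55, 74, 78, 80, 82, 89, 90, 96, 98, 99, 106, 109, 114, 115.
Count below 98: L = 15; count equal: E = 1; n = 21.
Percentile rank = 100·(15 + 0.5·1)/21 = 100·15.5/21 = 73.81.

73.8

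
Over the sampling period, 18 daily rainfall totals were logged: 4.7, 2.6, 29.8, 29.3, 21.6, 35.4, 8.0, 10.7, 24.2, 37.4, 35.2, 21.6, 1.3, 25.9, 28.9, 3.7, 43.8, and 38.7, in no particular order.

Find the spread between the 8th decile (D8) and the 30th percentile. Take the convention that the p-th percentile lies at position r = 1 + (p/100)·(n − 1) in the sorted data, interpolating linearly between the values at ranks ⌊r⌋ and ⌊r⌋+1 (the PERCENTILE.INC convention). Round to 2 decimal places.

23.53

Sorted: 1.3, 2.6, 3.7, 4.7, 8.0, 10.7, 21.6, 21.6, 24.2, 25.9, 28.9, 29.3, 29.8, 35.2, 35.4, 37.4, 38.7, 43.8.
n = 18.
P30: r = 6.1; ranks 6–7 are 10.7, 21.6; interpolating gives 11.79.
P80: r = 14.6; ranks 14–15 are 35.2, 35.4; interpolating gives 35.32.
Difference: 35.32 − 11.79 = 23.53.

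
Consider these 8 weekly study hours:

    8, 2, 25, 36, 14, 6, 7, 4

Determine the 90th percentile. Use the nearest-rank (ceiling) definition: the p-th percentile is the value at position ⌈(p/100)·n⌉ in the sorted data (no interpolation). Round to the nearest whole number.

36

Sorted: 2, 4, 6, 7, 8, 14, 25, 36.
n = 8.
Position = ⌈90/100 · 8⌉ = ⌈7.2⌉ = 8.
The value at rank 8 is 36.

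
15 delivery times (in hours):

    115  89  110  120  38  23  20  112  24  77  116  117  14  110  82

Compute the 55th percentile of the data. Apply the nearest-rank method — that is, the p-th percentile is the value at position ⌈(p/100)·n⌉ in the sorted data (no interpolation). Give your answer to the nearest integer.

Sorted: 14, 20, 23, 24, 38, 77, 82, 89, 110, 110, 112, 115, 116, 117, 120.
n = 15.
Position = ⌈55/100 · 15⌉ = ⌈8.25⌉ = 9.
The value at rank 9 is 110.

110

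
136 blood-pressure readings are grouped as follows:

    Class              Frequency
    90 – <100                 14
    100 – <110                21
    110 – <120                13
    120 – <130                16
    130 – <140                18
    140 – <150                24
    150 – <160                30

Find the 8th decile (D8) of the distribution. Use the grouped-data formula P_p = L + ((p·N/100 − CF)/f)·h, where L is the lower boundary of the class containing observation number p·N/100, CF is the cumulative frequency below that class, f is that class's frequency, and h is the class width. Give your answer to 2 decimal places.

150.93

N = 136; target position k = 80/100 · 136 = 108.8.
Cumulative frequencies: 14, 35, 48, 64, 82, 106, 136.
Observation 108.8 falls in the class 150 – <160.
L = 150, CF = 106, f = 30, h = 10.
P80 = 150 + ((108.8 − 106)/30)·10 = 150 + 0.933333 = 150.933.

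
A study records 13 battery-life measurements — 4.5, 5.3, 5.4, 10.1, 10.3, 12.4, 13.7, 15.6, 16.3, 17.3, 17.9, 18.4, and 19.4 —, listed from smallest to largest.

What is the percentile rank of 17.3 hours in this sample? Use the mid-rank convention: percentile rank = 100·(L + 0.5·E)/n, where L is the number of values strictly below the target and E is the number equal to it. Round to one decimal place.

Count below 17.3: L = 9; count equal: E = 1; n = 13.
Percentile rank = 100·(9 + 0.5·1)/13 = 100·9.5/13 = 73.08.

73.1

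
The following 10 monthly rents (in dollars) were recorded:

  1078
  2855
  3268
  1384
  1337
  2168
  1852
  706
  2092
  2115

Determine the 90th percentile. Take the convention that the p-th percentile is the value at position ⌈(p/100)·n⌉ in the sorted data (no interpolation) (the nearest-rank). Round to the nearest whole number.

Sorted: 706, 1078, 1337, 1384, 1852, 2092, 2115, 2168, 2855, 3268.
n = 10.
Position = ⌈90/100 · 10⌉ = ⌈9⌉ = 9.
The value at rank 9 is 2855.

2855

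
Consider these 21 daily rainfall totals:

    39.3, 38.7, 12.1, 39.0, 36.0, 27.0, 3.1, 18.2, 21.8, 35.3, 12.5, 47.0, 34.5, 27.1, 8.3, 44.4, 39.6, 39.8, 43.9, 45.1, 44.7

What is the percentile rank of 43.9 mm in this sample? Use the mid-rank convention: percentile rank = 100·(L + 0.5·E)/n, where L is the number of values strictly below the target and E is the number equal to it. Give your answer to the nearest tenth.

78.6

Sorted: 3.1, 8.3, 12.1, 12.5, 18.2, 21.8, 27.0, 27.1, 34.5, 35.3, 36.0, 38.7, 39.0, 39.3, 39.6, 39.8, 43.9, 44.4, 44.7, 45.1, 47.0.
Count below 43.9: L = 16; count equal: E = 1; n = 21.
Percentile rank = 100·(16 + 0.5·1)/21 = 100·16.5/21 = 78.57.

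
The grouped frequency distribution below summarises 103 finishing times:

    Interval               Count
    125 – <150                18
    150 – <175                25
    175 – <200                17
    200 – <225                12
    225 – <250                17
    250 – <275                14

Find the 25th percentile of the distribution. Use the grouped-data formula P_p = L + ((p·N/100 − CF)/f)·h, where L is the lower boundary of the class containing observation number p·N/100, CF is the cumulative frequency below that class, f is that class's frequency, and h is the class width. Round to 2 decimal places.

157.75

N = 103; target position k = 25/100 · 103 = 25.75.
Cumulative frequencies: 18, 43, 60, 72, 89, 103.
Observation 25.75 falls in the class 150 – <175.
L = 150, CF = 18, f = 25, h = 25.
P25 = 150 + ((25.75 − 18)/25)·25 = 150 + 7.75 = 157.75.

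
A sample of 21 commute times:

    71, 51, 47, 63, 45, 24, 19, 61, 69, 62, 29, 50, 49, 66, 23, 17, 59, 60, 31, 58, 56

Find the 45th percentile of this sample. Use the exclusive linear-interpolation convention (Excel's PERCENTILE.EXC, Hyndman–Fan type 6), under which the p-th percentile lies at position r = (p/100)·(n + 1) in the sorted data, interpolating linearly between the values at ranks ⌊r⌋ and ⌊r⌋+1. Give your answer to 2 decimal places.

49.90

Sorted: 17, 19, 23, 24, 29, 31, 45, 47, 49, 50, 51, 56, 58, 59, 60, 61, 62, 63, 66, 69, 71.
n = 21.
r = (45/100)·(21 + 1) = 9.9.
Rank 9 is 49 and rank 10 is 50.
Interpolate: 49 + 0.9·(50 − 49) = 49 + 0.9·1 = 49.9.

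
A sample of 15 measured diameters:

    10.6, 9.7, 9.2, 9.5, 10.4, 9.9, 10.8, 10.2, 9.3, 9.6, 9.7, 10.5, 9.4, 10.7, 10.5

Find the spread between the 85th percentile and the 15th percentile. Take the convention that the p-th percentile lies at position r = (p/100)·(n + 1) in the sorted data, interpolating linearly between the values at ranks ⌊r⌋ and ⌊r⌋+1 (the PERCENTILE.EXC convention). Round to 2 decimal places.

1.32

Sorted: 9.2, 9.3, 9.4, 9.5, 9.6, 9.7, 9.7, 9.9, 10.2, 10.4, 10.5, 10.5, 10.6, 10.7, 10.8.
n = 15.
P15: r = 2.4; ranks 2–3 are 9.3, 9.4; interpolating gives 9.34.
P85: r = 13.6; ranks 13–14 are 10.6, 10.7; interpolating gives 10.66.
Difference: 10.66 − 9.34 = 1.32.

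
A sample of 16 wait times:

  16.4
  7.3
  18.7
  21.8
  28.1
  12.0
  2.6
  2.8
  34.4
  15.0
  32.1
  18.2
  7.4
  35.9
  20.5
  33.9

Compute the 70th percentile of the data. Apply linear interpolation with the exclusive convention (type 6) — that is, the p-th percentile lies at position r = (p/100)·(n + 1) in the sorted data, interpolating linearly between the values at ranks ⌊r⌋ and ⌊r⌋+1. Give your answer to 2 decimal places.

Sorted: 2.6, 2.8, 7.3, 7.4, 12.0, 15.0, 16.4, 18.2, 18.7, 20.5, 21.8, 28.1, 32.1, 33.9, 34.4, 35.9.
n = 16.
r = (70/100)·(16 + 1) = 11.9.
Rank 11 is 21.8 and rank 12 is 28.1.
Interpolate: 21.8 + 0.9·(28.1 − 21.8) = 21.8 + 0.9·6.3 = 27.47.

27.47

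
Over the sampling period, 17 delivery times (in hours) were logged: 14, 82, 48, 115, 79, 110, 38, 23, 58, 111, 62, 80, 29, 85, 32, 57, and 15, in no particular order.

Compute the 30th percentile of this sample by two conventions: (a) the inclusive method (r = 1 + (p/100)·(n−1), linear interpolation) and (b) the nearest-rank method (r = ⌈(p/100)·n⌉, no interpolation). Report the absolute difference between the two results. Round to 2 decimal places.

1.20

Sorted: 14, 15, 23, 29, 32, 38, 48, 57, 58, 62, 79, 80, 82, 85, 110, 111, 115.
n = 17.
(a) r = 5.8; between ranks 5 (32) and 6 (38): 36.8.
(b) the nearest-rank method: rank 6 → 38.
|36.8 − 38| = 1.2.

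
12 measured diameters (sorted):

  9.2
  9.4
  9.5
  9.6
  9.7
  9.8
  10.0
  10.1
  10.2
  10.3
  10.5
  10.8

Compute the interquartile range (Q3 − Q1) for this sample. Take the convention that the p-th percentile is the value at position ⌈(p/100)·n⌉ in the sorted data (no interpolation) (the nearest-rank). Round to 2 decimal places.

n = 12.
P25: rank ⌈25/100·12⌉ = 3 → 9.5.
P75: rank ⌈75/100·12⌉ = 9 → 10.2.
Difference: 10.2 − 9.5 = 0.7.

0.70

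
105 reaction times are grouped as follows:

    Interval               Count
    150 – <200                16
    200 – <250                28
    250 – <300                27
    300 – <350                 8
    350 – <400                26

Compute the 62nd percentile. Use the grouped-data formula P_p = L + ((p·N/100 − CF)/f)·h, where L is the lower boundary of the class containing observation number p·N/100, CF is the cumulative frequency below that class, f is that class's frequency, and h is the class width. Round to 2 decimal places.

289.07

N = 105; target position k = 62/100 · 105 = 65.1.
Cumulative frequencies: 16, 44, 71, 79, 105.
Observation 65.1 falls in the class 250 – <300.
L = 250, CF = 44, f = 27, h = 50.
P62 = 250 + ((65.1 − 44)/27)·50 = 250 + 39.0741 = 289.074.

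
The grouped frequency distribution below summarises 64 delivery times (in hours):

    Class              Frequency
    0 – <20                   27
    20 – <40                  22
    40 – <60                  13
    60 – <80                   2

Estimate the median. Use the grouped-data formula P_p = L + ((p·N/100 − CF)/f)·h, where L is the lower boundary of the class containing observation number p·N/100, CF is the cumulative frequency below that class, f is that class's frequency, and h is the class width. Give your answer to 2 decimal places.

N = 64; target position k = 50/100 · 64 = 32.
Cumulative frequencies: 27, 49, 62, 64.
Observation 32 falls in the class 20 – <40.
L = 20, CF = 27, f = 22, h = 20.
P50 = 20 + ((32 − 27)/22)·20 = 20 + 4.54545 = 24.5455.

24.55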